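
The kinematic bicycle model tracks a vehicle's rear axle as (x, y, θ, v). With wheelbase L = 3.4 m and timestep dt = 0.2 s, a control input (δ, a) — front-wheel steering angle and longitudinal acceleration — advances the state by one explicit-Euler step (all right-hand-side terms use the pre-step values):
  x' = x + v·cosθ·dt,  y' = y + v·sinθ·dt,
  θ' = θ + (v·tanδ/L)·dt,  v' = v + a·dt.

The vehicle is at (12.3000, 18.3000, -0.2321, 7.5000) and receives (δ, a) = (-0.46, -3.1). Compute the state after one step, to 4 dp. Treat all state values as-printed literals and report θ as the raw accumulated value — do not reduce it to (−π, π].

(13.7598, 17.9550, -0.4507, 6.8800)

x' = 12.3000 + 7.5000·cos(-0.2321)·0.2 = 13.7598
y' = 18.3000 + 7.5000·sin(-0.2321)·0.2 = 17.9550
θ' = -0.2321 + (7.5000/3.4)·tan(-0.46)·0.2 = -0.4507
v' = 7.5000 − 3.1000·0.2 = 6.8800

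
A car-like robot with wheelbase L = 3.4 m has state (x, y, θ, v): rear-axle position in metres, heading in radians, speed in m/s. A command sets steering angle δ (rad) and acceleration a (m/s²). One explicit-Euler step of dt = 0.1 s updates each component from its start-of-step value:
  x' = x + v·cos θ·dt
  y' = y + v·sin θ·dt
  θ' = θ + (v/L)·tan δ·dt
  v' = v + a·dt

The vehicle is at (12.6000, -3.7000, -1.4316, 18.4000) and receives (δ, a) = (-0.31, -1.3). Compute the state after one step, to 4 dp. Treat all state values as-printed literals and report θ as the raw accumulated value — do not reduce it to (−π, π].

(12.8553, -5.5222, -1.6050, 18.2700)

x' = 12.6000 + 18.4000·cos(-1.4316)·0.1 = 12.8553
y' = -3.7000 + 18.4000·sin(-1.4316)·0.1 = -5.5222
θ' = -1.4316 + (18.4000/3.4)·tan(-0.31)·0.1 = -1.6050
v' = 18.4000 − 1.3000·0.1 = 18.2700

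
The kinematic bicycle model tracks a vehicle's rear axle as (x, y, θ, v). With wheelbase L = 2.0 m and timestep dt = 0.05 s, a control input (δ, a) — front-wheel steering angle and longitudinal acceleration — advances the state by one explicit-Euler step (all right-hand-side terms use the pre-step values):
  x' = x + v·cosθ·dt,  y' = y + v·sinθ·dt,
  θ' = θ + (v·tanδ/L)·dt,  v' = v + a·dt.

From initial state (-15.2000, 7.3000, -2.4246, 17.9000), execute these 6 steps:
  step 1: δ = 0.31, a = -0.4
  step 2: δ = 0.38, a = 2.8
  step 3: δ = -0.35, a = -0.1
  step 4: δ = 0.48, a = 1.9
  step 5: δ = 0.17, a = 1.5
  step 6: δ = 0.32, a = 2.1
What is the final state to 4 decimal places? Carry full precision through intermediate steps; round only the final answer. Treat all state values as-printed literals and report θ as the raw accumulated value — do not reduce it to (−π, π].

(-18.2368, 2.9130, -1.8043, 18.2900)

after step 1 (δ=0.31, a=-0.4): (-15.874638, 6.711877, -2.281253, 17.880000)
after step 2 (δ=0.38, a=2.8): (-16.457687, 6.034168, -2.102716, 18.020000)
after step 3 (δ=-0.35, a=-0.1): (-16.914664, 5.257654, -2.267161, 18.015000)
after step 4 (δ=0.48, a=1.9): (-17.492435, 4.566618, -2.032691, 18.110000)
after step 5 (δ=0.17, a=1.5): (-17.895967, 3.756006, -1.954974, 18.185000)
after step 6 (δ=0.32, a=2.1): (-18.236750, 2.913034, -1.804316, 18.290000)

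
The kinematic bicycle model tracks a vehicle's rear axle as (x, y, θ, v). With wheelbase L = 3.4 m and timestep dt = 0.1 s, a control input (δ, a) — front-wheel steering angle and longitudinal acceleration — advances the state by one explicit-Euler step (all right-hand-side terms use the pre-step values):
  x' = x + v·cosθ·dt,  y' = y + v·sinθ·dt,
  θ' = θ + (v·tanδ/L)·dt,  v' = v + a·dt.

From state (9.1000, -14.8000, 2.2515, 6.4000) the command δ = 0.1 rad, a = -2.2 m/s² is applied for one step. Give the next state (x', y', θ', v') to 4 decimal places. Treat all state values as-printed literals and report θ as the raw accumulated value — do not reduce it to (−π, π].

(8.6972, -14.3026, 2.2704, 6.1800)

x' = 9.1000 + 6.4000·cos(2.2515)·0.1 = 8.6972
y' = -14.8000 + 6.4000·sin(2.2515)·0.1 = -14.3026
θ' = 2.2515 + (6.4000/3.4)·tan(0.1)·0.1 = 2.2704
v' = 6.4000 − 2.2000·0.1 = 6.1800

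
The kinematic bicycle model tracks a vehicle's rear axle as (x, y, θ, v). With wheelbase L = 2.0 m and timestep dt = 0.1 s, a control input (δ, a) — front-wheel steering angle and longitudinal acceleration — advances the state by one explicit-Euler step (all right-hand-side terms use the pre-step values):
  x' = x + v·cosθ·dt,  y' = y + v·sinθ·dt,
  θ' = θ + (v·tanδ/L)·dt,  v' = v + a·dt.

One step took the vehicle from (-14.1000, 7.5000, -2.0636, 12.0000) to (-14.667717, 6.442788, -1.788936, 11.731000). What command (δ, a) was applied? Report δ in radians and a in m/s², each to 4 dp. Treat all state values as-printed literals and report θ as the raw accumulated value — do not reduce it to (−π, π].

a = (v'−v)/dt = (-0.269000)/0.1 = -2.6900
Δθ = θ'−θ = 0.274664;  (v·dt/L) = 12.0000·0.1/2.0 = 0.600000
tan δ = Δθ·L/(v·dt) = 0.457773  →  δ = 0.4293

δ = 0.4293, a = -2.6900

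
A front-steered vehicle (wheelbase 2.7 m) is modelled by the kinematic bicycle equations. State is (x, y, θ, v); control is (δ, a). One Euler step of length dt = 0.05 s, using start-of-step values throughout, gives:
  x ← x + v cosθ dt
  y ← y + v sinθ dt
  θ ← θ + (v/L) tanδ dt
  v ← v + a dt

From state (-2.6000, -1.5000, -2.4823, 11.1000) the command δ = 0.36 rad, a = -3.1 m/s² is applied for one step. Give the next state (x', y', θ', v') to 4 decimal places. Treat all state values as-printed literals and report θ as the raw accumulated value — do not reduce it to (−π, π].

(-3.0387, -1.8400, -2.4049, 10.9450)

x' = -2.6000 + 11.1000·cos(-2.4823)·0.05 = -3.0387
y' = -1.5000 + 11.1000·sin(-2.4823)·0.05 = -1.8400
θ' = -2.4823 + (11.1000/2.7)·tan(0.36)·0.05 = -2.4049
v' = 11.1000 − 3.1000·0.05 = 10.9450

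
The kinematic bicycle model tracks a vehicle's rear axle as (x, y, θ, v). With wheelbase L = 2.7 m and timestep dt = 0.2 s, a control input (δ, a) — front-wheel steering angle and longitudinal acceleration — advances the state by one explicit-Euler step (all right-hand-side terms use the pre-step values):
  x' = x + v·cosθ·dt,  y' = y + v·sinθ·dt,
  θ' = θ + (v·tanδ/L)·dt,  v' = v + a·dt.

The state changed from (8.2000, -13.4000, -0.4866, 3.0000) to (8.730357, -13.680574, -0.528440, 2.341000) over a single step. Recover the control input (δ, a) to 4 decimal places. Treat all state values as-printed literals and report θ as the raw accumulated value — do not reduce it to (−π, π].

a = (v'−v)/dt = (-0.659000)/0.2 = -3.2950
Δθ = θ'−θ = -0.041840;  (v·dt/L) = 3.0000·0.2/2.7 = 0.222222
tan δ = Δθ·L/(v·dt) = -0.188280  →  δ = -0.1861

δ = -0.1861, a = -3.2950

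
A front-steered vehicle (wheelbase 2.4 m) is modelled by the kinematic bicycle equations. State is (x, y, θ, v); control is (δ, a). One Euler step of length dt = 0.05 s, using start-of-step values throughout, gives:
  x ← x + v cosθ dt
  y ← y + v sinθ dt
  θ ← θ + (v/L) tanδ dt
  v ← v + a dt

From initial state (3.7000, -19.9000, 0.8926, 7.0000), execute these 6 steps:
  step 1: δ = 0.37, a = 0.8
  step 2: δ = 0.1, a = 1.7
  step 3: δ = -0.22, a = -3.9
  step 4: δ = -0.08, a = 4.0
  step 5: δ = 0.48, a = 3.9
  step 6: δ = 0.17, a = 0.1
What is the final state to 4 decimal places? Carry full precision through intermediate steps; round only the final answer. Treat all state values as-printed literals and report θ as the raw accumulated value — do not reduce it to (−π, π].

after step 1 (δ=0.37, a=0.8): (3.919586, -19.627453, 0.949163, 7.040000)
after step 2 (δ=0.1, a=1.7): (4.124578, -19.341302, 0.963879, 7.125000)
after step 3 (δ=-0.22, a=-3.9): (4.327761, -19.048675, 0.930686, 6.930000)
after step 4 (δ=-0.08, a=4.0): (4.534720, -18.770772, 0.919111, 7.130000)
after step 5 (δ=0.48, a=3.9): (4.750947, -18.487332, 0.996443, 7.325000)
after step 6 (δ=0.17, a=0.1): (4.949928, -18.179849, 1.022639, 7.330000)

(4.9499, -18.1798, 1.0226, 7.3300)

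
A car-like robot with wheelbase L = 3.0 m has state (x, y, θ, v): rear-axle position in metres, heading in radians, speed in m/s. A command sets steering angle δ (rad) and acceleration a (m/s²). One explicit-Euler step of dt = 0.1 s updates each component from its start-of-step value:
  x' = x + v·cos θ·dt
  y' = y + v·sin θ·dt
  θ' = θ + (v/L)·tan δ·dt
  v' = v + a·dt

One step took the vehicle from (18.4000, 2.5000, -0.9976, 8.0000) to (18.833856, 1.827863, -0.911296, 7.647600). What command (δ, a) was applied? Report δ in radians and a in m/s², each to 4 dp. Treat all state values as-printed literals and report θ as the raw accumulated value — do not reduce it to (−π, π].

a = (v'−v)/dt = (-0.352400)/0.1 = -3.5240
Δθ = θ'−θ = 0.086304;  (v·dt/L) = 8.0000·0.1/3.0 = 0.266667
tan δ = Δθ·L/(v·dt) = 0.323640  →  δ = 0.3130

δ = 0.3130, a = -3.5240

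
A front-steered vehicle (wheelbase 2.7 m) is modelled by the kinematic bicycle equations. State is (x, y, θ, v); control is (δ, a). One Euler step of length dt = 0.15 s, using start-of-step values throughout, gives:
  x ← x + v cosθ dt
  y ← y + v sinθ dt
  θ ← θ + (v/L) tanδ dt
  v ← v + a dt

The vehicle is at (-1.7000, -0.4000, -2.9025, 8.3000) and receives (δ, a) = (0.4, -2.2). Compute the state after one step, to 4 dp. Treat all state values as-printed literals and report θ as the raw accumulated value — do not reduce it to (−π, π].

(-2.9096, -0.6948, -2.7075, 7.9700)

x' = -1.7000 + 8.3000·cos(-2.9025)·0.15 = -2.9096
y' = -0.4000 + 8.3000·sin(-2.9025)·0.15 = -0.6948
θ' = -2.9025 + (8.3000/2.7)·tan(0.4)·0.15 = -2.7075
v' = 8.3000 − 2.2000·0.15 = 7.9700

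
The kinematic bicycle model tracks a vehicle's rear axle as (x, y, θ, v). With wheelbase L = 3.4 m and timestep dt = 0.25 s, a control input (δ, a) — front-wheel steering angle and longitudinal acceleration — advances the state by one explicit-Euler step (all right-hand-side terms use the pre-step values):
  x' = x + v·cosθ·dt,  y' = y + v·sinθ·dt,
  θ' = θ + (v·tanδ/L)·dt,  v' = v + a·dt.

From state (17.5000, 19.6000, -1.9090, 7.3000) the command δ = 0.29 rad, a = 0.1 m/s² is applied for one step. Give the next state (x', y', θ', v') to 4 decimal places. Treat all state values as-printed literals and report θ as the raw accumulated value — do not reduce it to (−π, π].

x' = 17.5000 + 7.3000·cos(-1.9090)·0.25 = 16.8945
y' = 19.6000 + 7.3000·sin(-1.9090)·0.25 = 17.8784
θ' = -1.9090 + (7.3000/3.4)·tan(0.29)·0.25 = -1.7488
v' = 7.3000 + 0.1000·0.25 = 7.3250

(16.8945, 17.8784, -1.7488, 7.3250)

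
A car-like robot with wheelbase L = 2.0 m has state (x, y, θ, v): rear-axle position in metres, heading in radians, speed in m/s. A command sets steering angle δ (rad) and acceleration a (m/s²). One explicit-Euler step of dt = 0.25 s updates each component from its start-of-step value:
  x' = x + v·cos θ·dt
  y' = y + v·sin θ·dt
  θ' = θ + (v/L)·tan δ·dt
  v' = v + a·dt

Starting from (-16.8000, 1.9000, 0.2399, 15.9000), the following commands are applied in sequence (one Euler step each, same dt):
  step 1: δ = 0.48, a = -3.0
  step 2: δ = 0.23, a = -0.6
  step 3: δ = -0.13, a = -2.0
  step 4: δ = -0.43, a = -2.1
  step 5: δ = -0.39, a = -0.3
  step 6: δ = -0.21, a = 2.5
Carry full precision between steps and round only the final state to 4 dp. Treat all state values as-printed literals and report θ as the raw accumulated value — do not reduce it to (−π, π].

(-5.7654, 15.6099, -0.4468, 14.5250)

after step 1 (δ=0.48, a=-3.0): (-12.938837, 2.844482, 1.274614, 15.150000)
after step 2 (δ=0.23, a=-0.6): (-11.833376, 6.467066, 1.718023, 15.000000)
after step 3 (δ=-0.13, a=-2.0): (-12.383484, 10.176497, 1.472891, 14.500000)
after step 4 (δ=-0.43, a=-2.1): (-12.029142, 13.784137, 0.641640, 13.975000)
after step 5 (δ=-0.39, a=-0.3): (-9.230246, 15.875182, -0.076422, 13.900000)
after step 6 (δ=-0.21, a=2.5): (-5.765388, 15.609875, -0.446757, 14.525000)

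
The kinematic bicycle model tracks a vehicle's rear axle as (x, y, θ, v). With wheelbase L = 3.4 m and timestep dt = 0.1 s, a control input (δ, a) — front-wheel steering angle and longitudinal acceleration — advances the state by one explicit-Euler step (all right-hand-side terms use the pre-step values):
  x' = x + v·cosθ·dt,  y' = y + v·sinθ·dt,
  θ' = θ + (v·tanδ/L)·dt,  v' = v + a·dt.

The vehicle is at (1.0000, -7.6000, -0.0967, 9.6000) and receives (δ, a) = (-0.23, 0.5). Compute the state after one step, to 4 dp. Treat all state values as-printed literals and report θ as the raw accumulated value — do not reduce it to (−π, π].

(1.9555, -7.6927, -0.1628, 9.6500)

x' = 1.0000 + 9.6000·cos(-0.0967)·0.1 = 1.9555
y' = -7.6000 + 9.6000·sin(-0.0967)·0.1 = -7.6927
θ' = -0.0967 + (9.6000/3.4)·tan(-0.23)·0.1 = -0.1628
v' = 9.6000 + 0.5000·0.1 = 9.6500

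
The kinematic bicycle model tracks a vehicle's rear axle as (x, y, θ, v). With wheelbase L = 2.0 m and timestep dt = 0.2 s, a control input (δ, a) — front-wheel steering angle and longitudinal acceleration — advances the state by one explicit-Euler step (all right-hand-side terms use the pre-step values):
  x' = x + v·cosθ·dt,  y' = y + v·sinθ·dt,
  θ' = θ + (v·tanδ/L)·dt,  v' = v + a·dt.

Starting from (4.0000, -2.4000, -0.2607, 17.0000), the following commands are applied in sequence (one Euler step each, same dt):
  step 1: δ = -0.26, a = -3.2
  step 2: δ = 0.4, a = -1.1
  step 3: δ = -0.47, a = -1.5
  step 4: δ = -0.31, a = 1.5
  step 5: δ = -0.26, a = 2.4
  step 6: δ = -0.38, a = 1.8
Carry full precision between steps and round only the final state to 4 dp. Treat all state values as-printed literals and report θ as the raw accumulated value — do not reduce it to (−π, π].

(15.1277, -14.2480, -2.4417, 16.9800)

after step 1 (δ=-0.26, a=-3.2): (7.285113, -3.276374, -0.712937, 16.360000)
after step 2 (δ=0.4, a=-1.1): (9.760199, -5.416451, -0.021247, 16.140000)
after step 3 (δ=-0.47, a=-1.5): (12.987471, -5.485031, -0.841104, 15.840000)
after step 4 (δ=-0.31, a=1.5): (15.099388, -7.846393, -1.348503, 16.140000)
after step 5 (δ=-0.26, a=2.4): (15.811057, -10.994966, -1.777861, 16.620000)
after step 6 (δ=-0.38, a=1.8): (15.127680, -14.247961, -2.441685, 16.980000)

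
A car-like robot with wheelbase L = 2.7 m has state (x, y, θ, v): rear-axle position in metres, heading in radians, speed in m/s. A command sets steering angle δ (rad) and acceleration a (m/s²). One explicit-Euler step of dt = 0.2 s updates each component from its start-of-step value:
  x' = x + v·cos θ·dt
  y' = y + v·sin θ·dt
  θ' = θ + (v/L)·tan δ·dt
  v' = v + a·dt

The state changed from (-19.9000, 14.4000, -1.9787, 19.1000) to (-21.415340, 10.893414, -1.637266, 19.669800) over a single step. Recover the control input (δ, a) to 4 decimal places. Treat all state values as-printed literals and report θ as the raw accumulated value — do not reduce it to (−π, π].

δ = 0.2368, a = 2.8490

a = (v'−v)/dt = (0.569800)/0.2 = 2.8490
Δθ = θ'−θ = 0.341434;  (v·dt/L) = 19.1000·0.2/2.7 = 1.414815
tan δ = Δθ·L/(v·dt) = 0.241328  →  δ = 0.2368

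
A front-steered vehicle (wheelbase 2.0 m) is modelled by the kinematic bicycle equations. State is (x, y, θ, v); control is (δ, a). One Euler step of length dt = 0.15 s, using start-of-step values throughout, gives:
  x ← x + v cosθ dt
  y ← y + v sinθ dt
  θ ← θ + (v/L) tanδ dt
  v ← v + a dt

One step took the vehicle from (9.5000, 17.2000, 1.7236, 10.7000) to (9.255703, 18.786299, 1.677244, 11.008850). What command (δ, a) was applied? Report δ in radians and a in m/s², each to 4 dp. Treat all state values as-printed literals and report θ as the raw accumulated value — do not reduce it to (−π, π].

δ = -0.0577, a = 2.0590

a = (v'−v)/dt = (0.308850)/0.15 = 2.0590
Δθ = θ'−θ = -0.046356;  (v·dt/L) = 10.7000·0.15/2.0 = 0.802500
tan δ = Δθ·L/(v·dt) = -0.057764  →  δ = -0.0577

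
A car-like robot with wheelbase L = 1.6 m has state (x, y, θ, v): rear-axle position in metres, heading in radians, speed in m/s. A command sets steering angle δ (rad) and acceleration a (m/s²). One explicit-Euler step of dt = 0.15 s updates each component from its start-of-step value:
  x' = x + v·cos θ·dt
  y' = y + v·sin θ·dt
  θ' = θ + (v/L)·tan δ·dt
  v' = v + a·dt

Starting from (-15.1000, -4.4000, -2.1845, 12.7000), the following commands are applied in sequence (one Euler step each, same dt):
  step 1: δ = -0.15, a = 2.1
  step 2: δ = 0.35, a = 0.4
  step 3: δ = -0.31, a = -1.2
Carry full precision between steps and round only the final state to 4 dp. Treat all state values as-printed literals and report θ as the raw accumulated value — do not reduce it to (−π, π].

after step 1 (δ=-0.15, a=2.1): (-16.197088, -5.957377, -2.364445, 13.015000)
after step 2 (δ=0.35, a=0.4): (-17.588880, -7.326389, -1.919054, 13.075000)
after step 3 (δ=-0.31, a=-1.2): (-18.258177, -9.169903, -2.311705, 12.895000)

(-18.2582, -9.1699, -2.3117, 12.8950)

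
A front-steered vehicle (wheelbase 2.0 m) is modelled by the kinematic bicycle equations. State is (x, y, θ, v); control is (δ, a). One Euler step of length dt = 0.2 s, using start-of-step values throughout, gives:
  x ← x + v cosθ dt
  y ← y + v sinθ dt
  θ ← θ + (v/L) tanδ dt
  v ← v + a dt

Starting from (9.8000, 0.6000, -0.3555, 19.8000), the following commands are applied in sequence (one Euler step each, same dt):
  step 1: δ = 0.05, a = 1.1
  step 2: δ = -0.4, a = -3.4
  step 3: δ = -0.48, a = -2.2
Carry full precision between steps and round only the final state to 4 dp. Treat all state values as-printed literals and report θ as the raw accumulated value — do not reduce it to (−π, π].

(19.1302, -5.2460, -2.1097, 18.9000)

after step 1 (δ=0.05, a=1.1): (13.512391, -0.778314, -0.256417, 20.020000)
after step 2 (δ=-0.4, a=-3.4): (17.385480, -1.793796, -1.102849, 19.340000)
after step 3 (δ=-0.48, a=-2.2): (19.130160, -5.245971, -2.109711, 18.900000)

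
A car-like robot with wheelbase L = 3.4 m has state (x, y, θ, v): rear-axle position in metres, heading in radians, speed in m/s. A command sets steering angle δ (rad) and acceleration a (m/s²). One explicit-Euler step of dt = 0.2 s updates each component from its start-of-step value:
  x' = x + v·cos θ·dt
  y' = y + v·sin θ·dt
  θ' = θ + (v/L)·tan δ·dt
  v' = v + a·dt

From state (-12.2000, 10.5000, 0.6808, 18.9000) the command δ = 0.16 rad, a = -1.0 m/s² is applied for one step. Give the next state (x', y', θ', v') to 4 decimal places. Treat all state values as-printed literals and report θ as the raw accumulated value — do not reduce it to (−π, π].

(-9.2627, 12.8792, 0.8602, 18.7000)

x' = -12.2000 + 18.9000·cos(0.6808)·0.2 = -9.2627
y' = 10.5000 + 18.9000·sin(0.6808)·0.2 = 12.8792
θ' = 0.6808 + (18.9000/3.4)·tan(0.16)·0.2 = 0.8602
v' = 18.9000 − 1.0000·0.2 = 18.7000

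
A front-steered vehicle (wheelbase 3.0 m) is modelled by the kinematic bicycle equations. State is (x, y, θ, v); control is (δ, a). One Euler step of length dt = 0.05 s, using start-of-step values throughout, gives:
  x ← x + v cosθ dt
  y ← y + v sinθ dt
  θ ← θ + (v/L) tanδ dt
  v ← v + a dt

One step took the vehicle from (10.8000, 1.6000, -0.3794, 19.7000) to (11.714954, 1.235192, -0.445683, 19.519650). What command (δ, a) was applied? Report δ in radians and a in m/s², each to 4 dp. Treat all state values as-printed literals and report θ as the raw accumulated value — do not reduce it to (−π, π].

a = (v'−v)/dt = (-0.180350)/0.05 = -3.6070
Δθ = θ'−θ = -0.066283;  (v·dt/L) = 19.7000·0.05/3.0 = 0.328333
tan δ = Δθ·L/(v·dt) = -0.201877  →  δ = -0.1992

δ = -0.1992, a = -3.6070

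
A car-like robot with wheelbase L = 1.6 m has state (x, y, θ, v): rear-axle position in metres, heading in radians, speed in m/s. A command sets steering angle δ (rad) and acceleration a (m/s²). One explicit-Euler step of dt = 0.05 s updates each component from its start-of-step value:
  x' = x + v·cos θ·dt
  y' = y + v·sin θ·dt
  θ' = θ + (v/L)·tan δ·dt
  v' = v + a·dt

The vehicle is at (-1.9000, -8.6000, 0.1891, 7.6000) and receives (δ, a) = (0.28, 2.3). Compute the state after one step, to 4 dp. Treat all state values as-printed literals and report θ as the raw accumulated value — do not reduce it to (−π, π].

x' = -1.9000 + 7.6000·cos(0.1891)·0.05 = -1.5268
y' = -8.6000 + 7.6000·sin(0.1891)·0.05 = -8.5286
θ' = 0.1891 + (7.6000/1.6)·tan(0.28)·0.05 = 0.2574
v' = 7.6000 + 2.3000·0.05 = 7.7150

(-1.5268, -8.5286, 0.2574, 7.7150)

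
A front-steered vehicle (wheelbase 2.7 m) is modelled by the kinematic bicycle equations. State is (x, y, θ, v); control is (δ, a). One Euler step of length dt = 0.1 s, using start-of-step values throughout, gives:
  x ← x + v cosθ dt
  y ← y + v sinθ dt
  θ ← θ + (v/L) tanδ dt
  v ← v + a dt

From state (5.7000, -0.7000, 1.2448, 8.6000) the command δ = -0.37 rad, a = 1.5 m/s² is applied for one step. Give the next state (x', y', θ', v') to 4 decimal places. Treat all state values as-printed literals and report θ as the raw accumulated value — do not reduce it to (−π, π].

x' = 5.7000 + 8.6000·cos(1.2448)·0.1 = 5.9754
y' = -0.7000 + 8.6000·sin(1.2448)·0.1 = 0.1147
θ' = 1.2448 + (8.6000/2.7)·tan(-0.37)·0.1 = 1.1213
v' = 8.6000 + 1.5000·0.1 = 8.7500

(5.9754, 0.1147, 1.1213, 8.7500)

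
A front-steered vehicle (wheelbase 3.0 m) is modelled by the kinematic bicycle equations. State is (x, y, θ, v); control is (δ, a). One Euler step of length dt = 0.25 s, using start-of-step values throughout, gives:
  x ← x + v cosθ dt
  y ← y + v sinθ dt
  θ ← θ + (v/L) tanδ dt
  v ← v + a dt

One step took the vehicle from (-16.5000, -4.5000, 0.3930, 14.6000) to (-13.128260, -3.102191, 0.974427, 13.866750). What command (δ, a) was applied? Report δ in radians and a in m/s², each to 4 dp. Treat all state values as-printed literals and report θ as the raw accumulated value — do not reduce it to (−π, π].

δ = 0.4458, a = -2.9330

a = (v'−v)/dt = (-0.733250)/0.25 = -2.9330
Δθ = θ'−θ = 0.581427;  (v·dt/L) = 14.6000·0.25/3.0 = 1.216667
tan δ = Δθ·L/(v·dt) = 0.477885  →  δ = 0.4458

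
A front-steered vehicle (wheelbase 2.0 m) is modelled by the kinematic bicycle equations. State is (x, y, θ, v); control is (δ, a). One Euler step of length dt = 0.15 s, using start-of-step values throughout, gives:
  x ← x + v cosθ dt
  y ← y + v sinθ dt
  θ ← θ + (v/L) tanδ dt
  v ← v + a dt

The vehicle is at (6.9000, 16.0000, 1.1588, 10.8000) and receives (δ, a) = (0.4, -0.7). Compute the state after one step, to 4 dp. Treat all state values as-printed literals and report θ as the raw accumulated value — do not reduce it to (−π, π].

x' = 6.9000 + 10.8000·cos(1.1588)·0.15 = 7.5487
y' = 16.0000 + 10.8000·sin(1.1588)·0.15 = 17.4844
θ' = 1.1588 + (10.8000/2.0)·tan(0.4)·0.15 = 1.5013
v' = 10.8000 − 0.7000·0.15 = 10.6950

(7.5487, 17.4844, 1.5013, 10.6950)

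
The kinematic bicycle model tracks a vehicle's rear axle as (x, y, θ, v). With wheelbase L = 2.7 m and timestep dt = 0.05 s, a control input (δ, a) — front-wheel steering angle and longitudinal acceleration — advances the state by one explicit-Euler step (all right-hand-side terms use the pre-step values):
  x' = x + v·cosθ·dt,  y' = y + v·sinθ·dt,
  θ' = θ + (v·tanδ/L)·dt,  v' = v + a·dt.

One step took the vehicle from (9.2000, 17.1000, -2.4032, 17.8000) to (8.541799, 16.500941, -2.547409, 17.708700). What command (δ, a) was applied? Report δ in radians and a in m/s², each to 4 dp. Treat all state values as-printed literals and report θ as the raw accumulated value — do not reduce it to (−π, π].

a = (v'−v)/dt = (-0.091300)/0.05 = -1.8260
Δθ = θ'−θ = -0.144209;  (v·dt/L) = 17.8000·0.05/2.7 = 0.329630
tan δ = Δθ·L/(v·dt) = -0.437488  →  δ = -0.4124

δ = -0.4124, a = -1.8260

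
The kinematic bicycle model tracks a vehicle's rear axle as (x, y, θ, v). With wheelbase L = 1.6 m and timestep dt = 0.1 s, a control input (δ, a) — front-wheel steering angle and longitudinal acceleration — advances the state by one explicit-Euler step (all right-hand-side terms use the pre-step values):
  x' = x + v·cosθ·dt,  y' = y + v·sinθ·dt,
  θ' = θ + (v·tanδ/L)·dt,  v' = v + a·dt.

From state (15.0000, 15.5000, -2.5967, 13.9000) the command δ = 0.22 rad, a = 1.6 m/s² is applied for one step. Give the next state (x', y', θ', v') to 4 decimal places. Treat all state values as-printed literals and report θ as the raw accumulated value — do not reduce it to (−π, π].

(13.8113, 14.7795, -2.4024, 14.0600)

x' = 15.0000 + 13.9000·cos(-2.5967)·0.1 = 13.8113
y' = 15.5000 + 13.9000·sin(-2.5967)·0.1 = 14.7795
θ' = -2.5967 + (13.9000/1.6)·tan(0.22)·0.1 = -2.4024
v' = 13.9000 + 1.6000·0.1 = 14.0600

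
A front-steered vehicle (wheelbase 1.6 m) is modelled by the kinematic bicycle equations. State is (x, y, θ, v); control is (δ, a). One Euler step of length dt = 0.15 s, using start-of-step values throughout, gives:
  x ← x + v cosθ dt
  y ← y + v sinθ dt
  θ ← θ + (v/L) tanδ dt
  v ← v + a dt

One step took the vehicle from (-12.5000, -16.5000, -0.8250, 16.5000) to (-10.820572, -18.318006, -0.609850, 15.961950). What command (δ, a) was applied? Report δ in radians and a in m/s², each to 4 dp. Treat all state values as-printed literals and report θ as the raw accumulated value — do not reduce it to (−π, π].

a = (v'−v)/dt = (-0.538050)/0.15 = -3.5870
Δθ = θ'−θ = 0.215150;  (v·dt/L) = 16.5000·0.15/1.6 = 1.546875
tan δ = Δθ·L/(v·dt) = 0.139087  →  δ = 0.1382

δ = 0.1382, a = -3.5870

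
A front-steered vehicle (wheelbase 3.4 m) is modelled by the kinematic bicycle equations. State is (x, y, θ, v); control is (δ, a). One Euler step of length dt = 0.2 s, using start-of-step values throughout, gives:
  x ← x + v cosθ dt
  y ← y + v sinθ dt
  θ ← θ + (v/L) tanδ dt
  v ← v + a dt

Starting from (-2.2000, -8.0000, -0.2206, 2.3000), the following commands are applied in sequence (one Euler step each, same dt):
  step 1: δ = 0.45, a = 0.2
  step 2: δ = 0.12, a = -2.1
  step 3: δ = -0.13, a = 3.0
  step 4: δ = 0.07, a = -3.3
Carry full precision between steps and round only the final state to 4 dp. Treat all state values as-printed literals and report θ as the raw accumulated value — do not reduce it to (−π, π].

(-0.4104, -8.3031, -0.1430, 1.8600)

after step 1 (δ=0.45, a=0.2): (-1.751147, -8.100655, -0.155245, 2.340000)
after step 2 (δ=0.12, a=-2.1): (-1.288776, -8.173018, -0.138648, 1.920000)
after step 3 (δ=-0.13, a=3.0): (-0.908461, -8.226089, -0.153414, 2.520000)
after step 4 (δ=0.07, a=-3.3): (-0.410380, -8.303106, -0.143020, 1.860000)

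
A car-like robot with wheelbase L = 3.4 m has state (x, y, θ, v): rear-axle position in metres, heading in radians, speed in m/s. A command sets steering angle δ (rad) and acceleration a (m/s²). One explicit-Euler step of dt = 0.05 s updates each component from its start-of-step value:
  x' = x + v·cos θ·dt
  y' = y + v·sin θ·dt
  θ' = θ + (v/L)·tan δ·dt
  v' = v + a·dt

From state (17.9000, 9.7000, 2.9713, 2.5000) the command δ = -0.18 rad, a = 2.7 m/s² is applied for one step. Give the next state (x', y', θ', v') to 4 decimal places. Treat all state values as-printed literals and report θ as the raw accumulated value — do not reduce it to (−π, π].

x' = 17.9000 + 2.5000·cos(2.9713)·0.05 = 17.7768
y' = 9.7000 + 2.5000·sin(2.9713)·0.05 = 9.7212
θ' = 2.9713 + (2.5000/3.4)·tan(-0.18)·0.05 = 2.9646
v' = 2.5000 + 2.7000·0.05 = 2.6350

(17.7768, 9.7212, 2.9646, 2.6350)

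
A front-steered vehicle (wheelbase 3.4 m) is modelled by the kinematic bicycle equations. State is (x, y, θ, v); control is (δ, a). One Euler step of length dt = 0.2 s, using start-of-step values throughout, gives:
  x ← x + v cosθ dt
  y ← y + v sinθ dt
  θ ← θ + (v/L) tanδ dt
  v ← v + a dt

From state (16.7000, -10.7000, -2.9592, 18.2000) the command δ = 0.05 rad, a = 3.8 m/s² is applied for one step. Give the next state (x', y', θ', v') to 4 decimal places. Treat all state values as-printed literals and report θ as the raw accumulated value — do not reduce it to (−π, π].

x' = 16.7000 + 18.2000·cos(-2.9592)·0.2 = 13.1204
y' = -10.7000 + 18.2000·sin(-2.9592)·0.2 = -11.3602
θ' = -2.9592 + (18.2000/3.4)·tan(0.05)·0.2 = -2.9056
v' = 18.2000 + 3.8000·0.2 = 18.9600

(13.1204, -11.3602, -2.9056, 18.9600)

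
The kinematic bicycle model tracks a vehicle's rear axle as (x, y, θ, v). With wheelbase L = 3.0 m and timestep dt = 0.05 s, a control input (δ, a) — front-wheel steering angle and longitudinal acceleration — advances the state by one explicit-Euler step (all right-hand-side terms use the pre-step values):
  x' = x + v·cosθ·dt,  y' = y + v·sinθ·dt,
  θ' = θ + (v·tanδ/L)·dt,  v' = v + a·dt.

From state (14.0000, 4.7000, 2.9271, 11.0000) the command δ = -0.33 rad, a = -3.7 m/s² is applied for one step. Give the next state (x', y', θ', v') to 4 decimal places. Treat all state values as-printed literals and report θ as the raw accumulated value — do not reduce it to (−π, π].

x' = 14.0000 + 11.0000·cos(2.9271)·0.05 = 13.4626
y' = 4.7000 + 11.0000·sin(2.9271)·0.05 = 4.8171
θ' = 2.9271 + (11.0000/3.0)·tan(-0.33)·0.05 = 2.8643
v' = 11.0000 − 3.7000·0.05 = 10.8150

(13.4626, 4.8171, 2.8643, 10.8150)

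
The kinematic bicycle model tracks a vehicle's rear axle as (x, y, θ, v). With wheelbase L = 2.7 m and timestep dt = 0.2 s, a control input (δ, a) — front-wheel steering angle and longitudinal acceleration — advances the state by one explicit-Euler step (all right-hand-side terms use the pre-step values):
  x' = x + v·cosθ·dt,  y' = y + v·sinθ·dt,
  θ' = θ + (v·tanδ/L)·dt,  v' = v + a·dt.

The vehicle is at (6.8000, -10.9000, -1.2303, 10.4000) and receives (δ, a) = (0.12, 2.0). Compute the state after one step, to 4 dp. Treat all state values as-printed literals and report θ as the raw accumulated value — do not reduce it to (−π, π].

x' = 6.8000 + 10.4000·cos(-1.2303)·0.2 = 7.4946
y' = -10.9000 + 10.4000·sin(-1.2303)·0.2 = -12.8606
θ' = -1.2303 + (10.4000/2.7)·tan(0.12)·0.2 = -1.1374
v' = 10.4000 + 2.0000·0.2 = 10.8000

(7.4946, -12.8606, -1.1374, 10.8000)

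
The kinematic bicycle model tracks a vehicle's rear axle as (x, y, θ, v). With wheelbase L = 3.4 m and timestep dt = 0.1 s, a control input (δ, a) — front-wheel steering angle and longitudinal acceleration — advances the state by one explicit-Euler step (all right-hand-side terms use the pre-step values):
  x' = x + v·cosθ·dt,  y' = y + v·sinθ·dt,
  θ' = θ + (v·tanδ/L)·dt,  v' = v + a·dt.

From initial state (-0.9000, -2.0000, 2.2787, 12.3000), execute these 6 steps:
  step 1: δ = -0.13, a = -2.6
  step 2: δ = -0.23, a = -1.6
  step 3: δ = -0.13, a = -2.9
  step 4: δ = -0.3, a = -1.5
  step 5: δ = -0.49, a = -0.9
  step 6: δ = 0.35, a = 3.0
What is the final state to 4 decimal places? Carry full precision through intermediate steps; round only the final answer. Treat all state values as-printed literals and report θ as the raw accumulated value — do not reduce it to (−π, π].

(-4.4262, 4.0212, 1.9397, 11.6500)

after step 1 (δ=-0.13, a=-2.6): (-1.699798, -1.065536, 2.231404, 12.040000)
after step 2 (δ=-0.23, a=-1.6): (-2.438569, -0.114834, 2.148490, 11.880000)
after step 3 (δ=-0.13, a=-2.9): (-3.087327, 0.880383, 2.102808, 11.590000)
after step 4 (δ=-0.3, a=-1.5): (-3.675251, 1.879195, 1.997361, 11.440000)
after step 5 (δ=-0.49, a=-0.9): (-4.148576, 2.920684, 1.817892, 11.350000)
after step 6 (δ=0.35, a=3.0): (-4.426185, 4.021211, 1.939747, 11.650000)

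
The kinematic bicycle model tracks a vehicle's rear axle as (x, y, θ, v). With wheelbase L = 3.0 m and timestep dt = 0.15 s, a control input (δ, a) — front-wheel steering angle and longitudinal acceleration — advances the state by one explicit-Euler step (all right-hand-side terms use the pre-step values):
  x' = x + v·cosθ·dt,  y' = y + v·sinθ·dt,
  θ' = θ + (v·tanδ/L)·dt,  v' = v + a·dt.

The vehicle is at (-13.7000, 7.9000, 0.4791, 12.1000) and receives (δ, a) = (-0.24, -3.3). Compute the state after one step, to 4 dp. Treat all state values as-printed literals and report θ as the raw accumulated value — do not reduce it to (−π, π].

(-12.0894, 8.7367, 0.3310, 11.6050)

x' = -13.7000 + 12.1000·cos(0.4791)·0.15 = -12.0894
y' = 7.9000 + 12.1000·sin(0.4791)·0.15 = 8.7367
θ' = 0.4791 + (12.1000/3.0)·tan(-0.24)·0.15 = 0.3310
v' = 12.1000 − 3.3000·0.15 = 11.6050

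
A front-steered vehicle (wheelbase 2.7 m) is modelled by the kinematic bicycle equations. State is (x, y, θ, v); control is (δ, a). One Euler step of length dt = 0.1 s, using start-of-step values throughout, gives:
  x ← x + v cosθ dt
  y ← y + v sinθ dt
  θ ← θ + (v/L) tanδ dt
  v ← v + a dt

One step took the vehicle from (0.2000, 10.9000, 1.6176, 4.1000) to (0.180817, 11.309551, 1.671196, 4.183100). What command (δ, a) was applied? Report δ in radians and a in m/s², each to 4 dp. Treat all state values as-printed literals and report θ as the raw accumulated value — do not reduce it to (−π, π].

a = (v'−v)/dt = (0.083100)/0.1 = 0.8310
Δθ = θ'−θ = 0.053596;  (v·dt/L) = 4.1000·0.1/2.7 = 0.151852
tan δ = Δθ·L/(v·dt) = 0.352949  →  δ = 0.3393

δ = 0.3393, a = 0.8310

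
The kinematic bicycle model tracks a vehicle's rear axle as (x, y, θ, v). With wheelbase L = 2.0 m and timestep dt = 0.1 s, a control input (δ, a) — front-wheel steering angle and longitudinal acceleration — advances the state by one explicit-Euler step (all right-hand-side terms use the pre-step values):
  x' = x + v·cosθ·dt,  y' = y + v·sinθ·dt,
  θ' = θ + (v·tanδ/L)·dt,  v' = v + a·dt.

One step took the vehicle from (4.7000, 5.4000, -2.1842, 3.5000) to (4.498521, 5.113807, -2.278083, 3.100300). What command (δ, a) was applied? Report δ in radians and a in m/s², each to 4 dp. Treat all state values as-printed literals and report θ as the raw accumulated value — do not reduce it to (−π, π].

δ = -0.4924, a = -3.9970

a = (v'−v)/dt = (-0.399700)/0.1 = -3.9970
Δθ = θ'−θ = -0.093883;  (v·dt/L) = 3.5000·0.1/2.0 = 0.175000
tan δ = Δθ·L/(v·dt) = -0.536474  →  δ = -0.4924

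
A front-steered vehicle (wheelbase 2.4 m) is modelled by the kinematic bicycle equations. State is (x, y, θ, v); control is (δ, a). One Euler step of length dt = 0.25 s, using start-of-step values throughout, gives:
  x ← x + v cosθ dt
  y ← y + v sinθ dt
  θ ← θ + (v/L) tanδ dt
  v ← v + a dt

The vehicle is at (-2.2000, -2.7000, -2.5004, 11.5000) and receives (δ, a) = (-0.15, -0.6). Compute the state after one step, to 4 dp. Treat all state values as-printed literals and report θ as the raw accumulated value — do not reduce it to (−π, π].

(-4.5040, -4.4197, -2.6814, 11.3500)

x' = -2.2000 + 11.5000·cos(-2.5004)·0.25 = -4.5040
y' = -2.7000 + 11.5000·sin(-2.5004)·0.25 = -4.4197
θ' = -2.5004 + (11.5000/2.4)·tan(-0.15)·0.25 = -2.6814
v' = 11.5000 − 0.6000·0.25 = 11.3500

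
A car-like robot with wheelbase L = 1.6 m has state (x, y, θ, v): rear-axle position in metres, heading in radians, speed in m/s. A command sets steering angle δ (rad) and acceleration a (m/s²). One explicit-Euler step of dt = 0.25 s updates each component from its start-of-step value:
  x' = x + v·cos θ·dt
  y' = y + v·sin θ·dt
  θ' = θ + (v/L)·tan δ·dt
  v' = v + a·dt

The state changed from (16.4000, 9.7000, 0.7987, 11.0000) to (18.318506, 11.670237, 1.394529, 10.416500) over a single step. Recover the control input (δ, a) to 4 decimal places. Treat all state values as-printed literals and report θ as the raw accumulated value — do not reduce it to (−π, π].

a = (v'−v)/dt = (-0.583500)/0.25 = -2.3340
Δθ = θ'−θ = 0.595829;  (v·dt/L) = 11.0000·0.25/1.6 = 1.718750
tan δ = Δθ·L/(v·dt) = 0.346664  →  δ = 0.3337

δ = 0.3337, a = -2.3340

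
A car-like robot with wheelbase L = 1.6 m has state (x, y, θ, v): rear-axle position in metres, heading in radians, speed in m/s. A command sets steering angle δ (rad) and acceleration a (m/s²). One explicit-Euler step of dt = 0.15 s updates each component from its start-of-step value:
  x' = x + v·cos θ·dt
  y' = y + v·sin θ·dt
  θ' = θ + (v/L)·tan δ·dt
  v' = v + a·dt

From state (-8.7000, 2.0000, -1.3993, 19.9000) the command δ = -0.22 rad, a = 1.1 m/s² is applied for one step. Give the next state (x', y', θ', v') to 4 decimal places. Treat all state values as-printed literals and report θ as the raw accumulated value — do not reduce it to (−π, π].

(-8.1906, -0.9412, -1.8165, 20.0650)

x' = -8.7000 + 19.9000·cos(-1.3993)·0.15 = -8.1906
y' = 2.0000 + 19.9000·sin(-1.3993)·0.15 = -0.9412
θ' = -1.3993 + (19.9000/1.6)·tan(-0.22)·0.15 = -1.8165
v' = 19.9000 + 1.1000·0.15 = 20.0650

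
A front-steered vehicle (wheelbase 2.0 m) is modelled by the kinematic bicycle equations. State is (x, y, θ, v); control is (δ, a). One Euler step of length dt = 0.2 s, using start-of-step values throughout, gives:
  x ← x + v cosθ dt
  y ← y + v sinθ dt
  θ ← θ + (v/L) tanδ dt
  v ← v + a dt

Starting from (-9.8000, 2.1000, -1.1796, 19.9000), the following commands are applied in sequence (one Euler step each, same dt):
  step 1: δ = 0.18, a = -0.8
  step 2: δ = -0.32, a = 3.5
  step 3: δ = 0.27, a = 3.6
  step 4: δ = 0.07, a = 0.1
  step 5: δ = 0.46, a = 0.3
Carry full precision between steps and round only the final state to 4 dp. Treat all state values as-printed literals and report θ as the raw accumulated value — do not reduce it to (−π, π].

(0.5112, -14.7685, 0.2918, 21.2400)

after step 1 (δ=0.18, a=-0.8): (-8.282447, -1.579325, -0.817481, 19.740000)
after step 2 (δ=-0.32, a=3.5): (-5.581774, -4.459094, -1.471643, 20.440000)
after step 3 (δ=0.27, a=3.6): (-5.177101, -8.527015, -0.905950, 21.160000)
after step 4 (δ=0.07, a=0.1): (-2.566217, -11.857648, -0.757587, 21.180000)
after step 5 (δ=0.46, a=0.3): (0.511220, -14.768502, 0.291773, 21.240000)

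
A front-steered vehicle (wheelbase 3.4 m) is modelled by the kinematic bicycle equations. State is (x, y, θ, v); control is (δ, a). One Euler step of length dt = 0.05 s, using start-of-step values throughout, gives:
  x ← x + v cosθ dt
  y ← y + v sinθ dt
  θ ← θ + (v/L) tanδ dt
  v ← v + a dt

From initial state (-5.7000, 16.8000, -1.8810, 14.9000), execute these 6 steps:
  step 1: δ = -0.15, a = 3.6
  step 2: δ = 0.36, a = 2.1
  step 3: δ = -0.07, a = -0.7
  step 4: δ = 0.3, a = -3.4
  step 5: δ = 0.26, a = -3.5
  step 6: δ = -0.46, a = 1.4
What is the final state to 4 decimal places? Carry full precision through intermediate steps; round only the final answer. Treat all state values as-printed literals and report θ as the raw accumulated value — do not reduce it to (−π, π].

(-6.8451, 12.4526, -1.8266, 14.8750)

after step 1 (δ=-0.15, a=3.6): (-5.927413, 16.090558, -1.914116, 15.080000)
after step 2 (δ=0.36, a=2.1): (-6.181221, 15.380560, -1.830644, 15.185000)
after step 3 (δ=-0.07, a=-0.7): (-6.376297, 14.646798, -1.846301, 15.150000)
after step 4 (δ=0.3, a=-3.4): (-6.582362, 13.917865, -1.777382, 14.980000)
after step 5 (δ=0.26, a=-3.5): (-6.735997, 13.184791, -1.718779, 14.805000)
after step 6 (δ=-0.46, a=1.4): (-6.845142, 12.452632, -1.826649, 14.875000)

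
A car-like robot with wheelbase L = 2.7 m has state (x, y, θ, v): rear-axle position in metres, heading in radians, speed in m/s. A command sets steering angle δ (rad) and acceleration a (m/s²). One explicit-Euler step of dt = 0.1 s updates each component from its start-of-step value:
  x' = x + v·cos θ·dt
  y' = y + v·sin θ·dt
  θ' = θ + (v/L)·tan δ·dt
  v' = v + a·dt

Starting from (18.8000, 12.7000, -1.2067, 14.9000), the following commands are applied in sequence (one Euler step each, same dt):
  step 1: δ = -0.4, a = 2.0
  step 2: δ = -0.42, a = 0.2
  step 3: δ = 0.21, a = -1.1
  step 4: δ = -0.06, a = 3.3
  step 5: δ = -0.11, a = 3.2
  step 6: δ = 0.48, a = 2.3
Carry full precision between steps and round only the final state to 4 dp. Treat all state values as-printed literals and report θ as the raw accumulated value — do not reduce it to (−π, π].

(19.1483, 3.7163, -1.3646, 15.8900)

after step 1 (δ=-0.4, a=2.0): (19.330596, 11.307676, -1.440019, 15.100000)
after step 2 (δ=-0.42, a=0.2): (19.527507, 9.810570, -1.689769, 15.120000)
after step 3 (δ=0.21, a=-1.1): (19.348045, 8.309258, -1.570409, 15.010000)
after step 4 (δ=-0.06, a=3.3): (19.348626, 6.808258, -1.603805, 15.340000)
after step 5 (δ=-0.11, a=3.2): (19.298000, 5.275094, -1.666555, 15.660000)
after step 6 (δ=0.48, a=2.3): (19.148272, 3.716268, -1.364600, 15.890000)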